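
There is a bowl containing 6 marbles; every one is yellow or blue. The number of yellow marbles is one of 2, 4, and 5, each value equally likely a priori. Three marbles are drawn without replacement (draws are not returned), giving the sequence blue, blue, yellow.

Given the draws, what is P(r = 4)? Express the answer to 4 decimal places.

For each hypothesis, P(data | H) works out to: P(data | r = 2) = (4/6)(3/5)(2/4) = 1/5; P(data | r = 4) = (2/6)(1/5)(4/4) = 1/15; P(data | r = 5) = (1/6)(0/5) = 0.
Multiplying each by its prior: 1/3 · 1/5 = 1/15, 1/3 · 1/15 = 1/45, 1/3 · 0 = 0; these sum to 4/45.
By Bayes' rule, P(r = 4 | data) = (1/45) / (4/45) = 1/4.

0.2500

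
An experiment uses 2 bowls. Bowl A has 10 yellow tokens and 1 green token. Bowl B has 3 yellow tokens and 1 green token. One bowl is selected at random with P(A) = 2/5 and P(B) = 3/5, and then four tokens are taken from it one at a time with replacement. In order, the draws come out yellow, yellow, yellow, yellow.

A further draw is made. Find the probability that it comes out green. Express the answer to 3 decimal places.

0.156

Under each hypothesis, the probability of the observed sequence is: P(data | bowl A) = (10/11)(10/11)(10/11)(10/11) = 0.68301; P(data | bowl B) = (3/4)(3/4)(3/4)(3/4) = 0.31641.
The prior-weighted likelihoods are 2/5 · 0.68301 = 0.27321, 3/5 · 0.31641 = 0.18984; with total 0.46305.
The posterior is then P(bowl A | data) = 0.59001, P(bowl B | data) = 0.40999.
So P(green next | data) = Σ P(green next | H) P(H | data) = (1/11)(0.59001) + (1/4)(0.40999) = 0.15613.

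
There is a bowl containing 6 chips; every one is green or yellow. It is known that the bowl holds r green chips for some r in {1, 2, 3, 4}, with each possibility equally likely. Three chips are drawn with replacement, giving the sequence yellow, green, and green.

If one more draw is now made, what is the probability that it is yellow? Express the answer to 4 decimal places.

0.4875

Under each hypothesis, the probability of the observed sequence is: P(data | r = 1) = (5/6)(1/6)(1/6) = 5/216; P(data | r = 2) = (4/6)(2/6)(2/6) = 2/27; P(data | r = 3) = (3/6)(3/6)(3/6) = 1/8; P(data | r = 4) = (2/6)(4/6)(4/6) = 4/27.
The prior-weighted likelihoods are 1/4 · 5/216 = 5/864, 1/4 · 2/27 = 1/54, 1/4 · 1/8 = 1/32, 1/4 · 4/27 = 1/27; summing to 5/54.
The posterior is then P(r = 1 | data) = 1/16, P(r = 2 | data) = 1/5, P(r = 3 | data) = 27/80, P(r = 4 | data) = 2/5.
The predictive probability is P(yellow next | data) = (5/6)(1/16) + (2/3)(1/5) + (1/2)(27/80) + (1/3)(2/5) = 39/80.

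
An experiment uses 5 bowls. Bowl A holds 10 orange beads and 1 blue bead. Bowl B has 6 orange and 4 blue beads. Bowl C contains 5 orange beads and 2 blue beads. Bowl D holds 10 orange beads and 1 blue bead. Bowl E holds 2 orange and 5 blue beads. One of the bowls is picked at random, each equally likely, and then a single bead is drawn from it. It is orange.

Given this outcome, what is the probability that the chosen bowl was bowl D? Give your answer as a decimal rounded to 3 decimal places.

For each hypothesis, P(data | H) works out to: P(data | bowl A) = (10/11) = 10/11; P(data | bowl B) = (6/10) = 3/5; P(data | bowl C) = (5/7) = 5/7; P(data | bowl D) = (10/11) = 10/11; P(data | bowl E) = (2/7) = 2/7.
Weighting by the prior gives 1/5 · 10/11 = 2/11, 1/5 · 3/5 = 3/25, 1/5 · 5/7 = 1/7, 1/5 · 10/11 = 2/11, 1/5 · 2/7 = 2/35; these sum to 188/275.
By Bayes' rule, P(bowl D | data) = (2/11) / (188/275) = 25/94.

0.266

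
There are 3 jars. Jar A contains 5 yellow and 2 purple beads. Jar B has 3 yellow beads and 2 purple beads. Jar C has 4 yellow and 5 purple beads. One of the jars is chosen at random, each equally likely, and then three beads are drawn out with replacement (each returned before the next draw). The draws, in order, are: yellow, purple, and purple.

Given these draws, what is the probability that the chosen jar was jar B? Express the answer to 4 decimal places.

0.3293

The likelihood of the observed sequence under each hypothesis: P(data | jar A) = (5/7)(2/7)(2/7) = 0.058309; P(data | jar B) = (3/5)(2/5)(2/5) = 0.096; P(data | jar C) = (4/9)(5/9)(5/9) = 0.13717.
Weighting by the prior gives 1/3 · 0.058309 = 0.019436, 1/3 · 0.096 = 0.032, 1/3 · 0.13717 = 0.045725; summing to 0.097161.
So P(jar B | data) = (0.032) / (0.097161) = 0.32935.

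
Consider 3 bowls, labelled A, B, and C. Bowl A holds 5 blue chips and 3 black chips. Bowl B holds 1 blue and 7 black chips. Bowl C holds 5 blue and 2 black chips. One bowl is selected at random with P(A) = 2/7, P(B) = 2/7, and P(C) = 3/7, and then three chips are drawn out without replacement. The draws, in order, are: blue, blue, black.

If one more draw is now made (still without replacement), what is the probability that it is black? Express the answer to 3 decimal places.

0.308

Compute the likelihood of the observed sequence for each case: P(data | bowl A) = (5/8)(4/7)(3/6) = 5/28; P(data | bowl B) = (1/8)(0/7) = 0; P(data | bowl C) = (5/7)(4/6)(2/5) = 4/21.
Weighting by the prior gives 2/7 · 5/28 = 5/98, 2/7 · 0 = 0, 3/7 · 4/21 = 4/49; summing to 13/98.
Dividing through by the total gives posterior P(bowl A | data) = 5/13, P(bowl B | data) = 0, P(bowl C | data) = 8/13.
The predictive probability is P(black next | data) = (2/5)(5/13) + (1/4)(8/13) = 4/13.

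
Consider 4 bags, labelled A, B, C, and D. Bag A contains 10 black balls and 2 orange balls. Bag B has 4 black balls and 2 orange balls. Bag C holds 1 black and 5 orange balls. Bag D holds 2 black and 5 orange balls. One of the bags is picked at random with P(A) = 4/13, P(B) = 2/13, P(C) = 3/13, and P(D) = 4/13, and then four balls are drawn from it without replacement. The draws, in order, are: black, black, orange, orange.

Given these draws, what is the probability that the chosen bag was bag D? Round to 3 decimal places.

For each hypothesis, P(data | H) works out to: P(data | bag A) = (10/12)(9/11)(2/10)(1/9) = 0.015152; P(data | bag B) = (4/6)(3/5)(2/4)(1/3) = 0.066667; P(data | bag C) = (1/6)(0/5) = 0; P(data | bag D) = (2/7)(1/6)(5/5)(4/4) = 0.047619.
Weighting by the prior gives 4/13 · 0.015152 = 0.004662, 2/13 · 0.066667 = 0.010256, 3/13 · 0 = 0, 4/13 · 0.047619 = 0.014652; summing to 0.02957.
Hence P(bag D | data) = (0.014652) / (0.02957) = 0.4955.

0.495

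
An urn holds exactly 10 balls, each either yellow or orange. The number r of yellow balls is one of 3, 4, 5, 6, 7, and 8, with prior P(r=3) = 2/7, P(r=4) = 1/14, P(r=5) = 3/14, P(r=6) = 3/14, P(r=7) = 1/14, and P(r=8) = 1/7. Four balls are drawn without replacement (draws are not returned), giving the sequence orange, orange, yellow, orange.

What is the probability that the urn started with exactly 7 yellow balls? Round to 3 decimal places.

0.010

Under each hypothesis, the probability of the observed sequence is: P(data | r = 3) = (7/10)(6/9)(3/8)(5/7) = 0.125; P(data | r = 4) = (6/10)(5/9)(4/8)(4/7) = 0.095238; P(data | r = 5) = (5/10)(4/9)(5/8)(3/7) = 0.059524; P(data | r = 6) = (4/10)(3/9)(6/8)(2/7) = 0.028571; P(data | r = 7) = (3/10)(2/9)(7/8)(1/7) = 0.0083333; P(data | r = 8) = (2/10)(1/9)(8/8)(0/7) = 0.
Weighting by the prior gives 2/7 · 0.125 = 0.035714, 1/14 · 0.095238 = 0.0068027, 3/14 · 0.059524 = 0.012755, 3/14 · 0.028571 = 0.0061224, 1/14 · 0.0083333 = 0.00059524, 1/7 · 0 = 0; with total 0.06199.
By Bayes' rule, P(r = 7 | data) = (0.00059524) / (0.06199) = 0.0096022.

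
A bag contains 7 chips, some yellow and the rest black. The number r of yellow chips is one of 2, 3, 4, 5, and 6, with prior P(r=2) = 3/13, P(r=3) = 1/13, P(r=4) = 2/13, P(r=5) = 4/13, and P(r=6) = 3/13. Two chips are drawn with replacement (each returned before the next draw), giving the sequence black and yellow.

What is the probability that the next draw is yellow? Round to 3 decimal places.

0.576

The likelihood of the observed sequence under each hypothesis: P(data | r = 2) = (5/7)(2/7) = 10/49; P(data | r = 3) = (4/7)(3/7) = 12/49; P(data | r = 4) = (3/7)(4/7) = 12/49; P(data | r = 5) = (2/7)(5/7) = 10/49; P(data | r = 6) = (1/7)(6/7) = 6/49.
The prior-weighted likelihoods are 3/13 · 10/49 = 30/637, 1/13 · 12/49 = 12/637, 2/13 · 12/49 = 24/637, 4/13 · 10/49 = 40/637, 3/13 · 6/49 = 18/637; with total 124/637.
Normalising, the posterior is P(r = 2 | data) = 15/62, P(r = 3 | data) = 3/31, P(r = 4 | data) = 6/31, P(r = 5 | data) = 10/31, P(r = 6 | data) = 9/62.
The predictive probability is P(yellow next | data) = (2/7)(15/62) + (3/7)(3/31) + (4/7)(6/31) + (5/7)(10/31) + (6/7)(9/62) = 125/217.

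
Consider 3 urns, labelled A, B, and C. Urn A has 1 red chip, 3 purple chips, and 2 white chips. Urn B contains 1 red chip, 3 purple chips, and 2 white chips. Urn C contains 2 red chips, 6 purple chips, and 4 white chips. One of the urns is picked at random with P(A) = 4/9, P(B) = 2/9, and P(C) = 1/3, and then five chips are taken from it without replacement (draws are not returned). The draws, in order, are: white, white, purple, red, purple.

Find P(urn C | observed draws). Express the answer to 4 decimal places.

0.1852

The likelihood of the observed sequence under each hypothesis: P(data | urn A) = (2/6)(1/5)(3/4)(1/3)(2/2) = 1/60; P(data | urn B) = (2/6)(1/5)(3/4)(1/3)(2/2) = 1/60; P(data | urn C) = (4/12)(3/11)(6/10)(2/9)(5/8) = 1/132.
Weighting by the prior gives 4/9 · 1/60 = 1/135, 2/9 · 1/60 = 1/270, 1/3 · 1/132 = 1/396; with total 3/220.
So P(urn C | data) = (1/396) / (3/220) = 5/27.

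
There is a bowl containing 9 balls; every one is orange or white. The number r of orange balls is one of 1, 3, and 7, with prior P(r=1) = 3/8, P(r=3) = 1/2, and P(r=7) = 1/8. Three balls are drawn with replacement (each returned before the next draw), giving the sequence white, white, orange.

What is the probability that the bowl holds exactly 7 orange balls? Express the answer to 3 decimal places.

For each hypothesis, P(data | H) works out to: P(data | r = 1) = (8/9)(8/9)(1/9) = 0.087791; P(data | r = 3) = (6/9)(6/9)(3/9) = 0.14815; P(data | r = 7) = (2/9)(2/9)(7/9) = 0.038409.
The prior-weighted likelihoods are 3/8 · 0.087791 = 0.032922, 1/2 · 0.14815 = 0.074074, 1/8 · 0.038409 = 0.0048011; these sum to 0.1118.
Therefore the posterior P(r = 7 | data) = (0.0048011) / (0.1118) = 0.042945.

0.043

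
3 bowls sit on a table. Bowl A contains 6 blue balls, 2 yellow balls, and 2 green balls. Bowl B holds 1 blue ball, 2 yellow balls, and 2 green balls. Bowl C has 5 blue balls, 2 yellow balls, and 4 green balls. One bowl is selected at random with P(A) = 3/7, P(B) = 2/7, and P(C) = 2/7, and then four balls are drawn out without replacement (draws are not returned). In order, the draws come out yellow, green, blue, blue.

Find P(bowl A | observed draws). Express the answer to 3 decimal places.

0.639

Under each hypothesis, the probability of the observed sequence is: P(data | bowl A) = (2/10)(2/9)(6/8)(5/7) = 0.02381; P(data | bowl B) = (2/5)(2/4)(1/3)(0/2) = 0; P(data | bowl C) = (2/11)(4/10)(5/9)(4/8) = 0.020202.
Multiplying each by its prior: 3/7 · 0.02381 = 0.010204, 2/7 · 0 = 0, 2/7 · 0.020202 = 0.005772; with total 0.015976.
Hence P(bowl A | data) = (0.010204) / (0.015976) = 0.63871.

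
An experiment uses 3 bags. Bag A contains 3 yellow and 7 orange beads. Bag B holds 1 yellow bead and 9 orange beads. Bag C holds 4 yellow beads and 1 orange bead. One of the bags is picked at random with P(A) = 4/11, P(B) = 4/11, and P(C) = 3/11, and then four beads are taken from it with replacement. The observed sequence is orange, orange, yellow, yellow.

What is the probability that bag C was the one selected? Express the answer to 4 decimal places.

The likelihood of the observed sequence under each hypothesis: P(data | bag A) = (7/10)(7/10)(3/10)(3/10) = 0.0441; P(data | bag B) = (9/10)(9/10)(1/10)(1/10) = 0.0081; P(data | bag C) = (1/5)(1/5)(4/5)(4/5) = 0.0256.
Weighting by the prior gives 4/11 · 0.0441 = 0.016036, 4/11 · 0.0081 = 0.0029455, 3/11 · 0.0256 = 0.0069818; summing to 0.025964.
Therefore the posterior P(bag C | data) = (0.0069818) / (0.025964) = 0.26891.

0.2689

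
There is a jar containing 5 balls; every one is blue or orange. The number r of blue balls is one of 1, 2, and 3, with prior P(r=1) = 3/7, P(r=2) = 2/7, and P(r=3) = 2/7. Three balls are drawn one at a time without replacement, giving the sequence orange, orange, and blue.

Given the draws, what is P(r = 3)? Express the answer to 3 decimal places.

Under each hypothesis, the probability of the observed sequence is: P(data | r = 1) = (4/5)(3/4)(1/3) = 1/5; P(data | r = 2) = (3/5)(2/4)(2/3) = 1/5; P(data | r = 3) = (2/5)(1/4)(3/3) = 1/10.
Multiplying each by its prior: 3/7 · 1/5 = 3/35, 2/7 · 1/5 = 2/35, 2/7 · 1/10 = 1/35; these sum to 6/35.
By Bayes' rule, P(r = 3 | data) = (1/35) / (6/35) = 1/6.

0.167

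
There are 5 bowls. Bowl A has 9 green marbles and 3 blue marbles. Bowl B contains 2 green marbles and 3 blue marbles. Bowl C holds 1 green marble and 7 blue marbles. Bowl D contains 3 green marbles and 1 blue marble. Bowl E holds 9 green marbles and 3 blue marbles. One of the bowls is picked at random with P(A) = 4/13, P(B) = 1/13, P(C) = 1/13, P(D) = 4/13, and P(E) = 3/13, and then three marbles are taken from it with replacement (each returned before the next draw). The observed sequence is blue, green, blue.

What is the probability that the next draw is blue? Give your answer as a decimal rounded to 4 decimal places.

Compute the likelihood of the observed sequence for each case: P(data | bowl A) = (3/12)(9/12)(3/12) = 0.046875; P(data | bowl B) = (3/5)(2/5)(3/5) = 0.144; P(data | bowl C) = (7/8)(1/8)(7/8) = 0.095703; P(data | bowl D) = (1/4)(3/4)(1/4) = 0.046875; P(data | bowl E) = (3/12)(9/12)(3/12) = 0.046875.
Weighting by the prior gives 4/13 · 0.046875 = 0.014423, 1/13 · 0.144 = 0.011077, 1/13 · 0.095703 = 0.0073618, 4/13 · 0.046875 = 0.014423, 3/13 · 0.046875 = 0.010817; with total 0.058102.
Normalising, the posterior is P(bowl A | data) = 0.24824, P(bowl B | data) = 0.19065, P(bowl C | data) = 0.1267, P(bowl D | data) = 0.24824, P(bowl E | data) = 0.18618.
So P(blue next | data) = Σ P(blue next | H) P(H | data) = (1/4)(0.24824) + (3/5)(0.19065) + (7/8)(0.1267) + (1/4)(0.24824) + (1/4)(0.18618) = 0.39592.

0.3959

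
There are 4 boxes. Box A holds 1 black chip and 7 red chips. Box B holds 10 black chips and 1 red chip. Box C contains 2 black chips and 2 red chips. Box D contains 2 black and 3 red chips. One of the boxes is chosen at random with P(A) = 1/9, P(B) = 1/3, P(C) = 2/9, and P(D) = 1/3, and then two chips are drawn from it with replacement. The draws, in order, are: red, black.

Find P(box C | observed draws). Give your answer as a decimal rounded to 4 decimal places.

0.3170

For each hypothesis, P(data | H) works out to: P(data | box A) = (7/8)(1/8) = 0.10938; P(data | box B) = (1/11)(10/11) = 0.082645; P(data | box C) = (2/4)(2/4) = 0.25; P(data | box D) = (3/5)(2/5) = 0.24.
The prior-weighted likelihoods are 1/9 · 0.10938 = 0.012153, 1/3 · 0.082645 = 0.027548, 2/9 · 0.25 = 0.055556, 1/3 · 0.24 = 0.08; summing to 0.17526.
Therefore the posterior P(box C | data) = (0.055556) / (0.17526) = 0.317.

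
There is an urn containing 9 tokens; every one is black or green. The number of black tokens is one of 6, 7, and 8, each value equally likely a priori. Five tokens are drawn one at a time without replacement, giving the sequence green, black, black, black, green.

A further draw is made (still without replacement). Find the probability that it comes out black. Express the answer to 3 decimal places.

Compute the likelihood of the observed sequence for each case: P(data | r = 6) = (3/9)(6/8)(5/7)(4/6)(2/5) = 1/21; P(data | r = 7) = (2/9)(7/8)(6/7)(5/6)(1/5) = 1/36; P(data | r = 8) = (1/9)(8/8)(7/7)(6/6)(0/5) = 0.
Multiplying each by its prior: 1/3 · 1/21 = 1/63, 1/3 · 1/36 = 1/108, 1/3 · 0 = 0; these sum to 19/756.
Dividing through by the total gives posterior P(r = 6 | data) = 12/19, P(r = 7 | data) = 7/19, P(r = 8 | data) = 0.
The predictive probability is P(black next | data) = (3/4)(12/19) + (1)(7/19) = 16/19.

0.842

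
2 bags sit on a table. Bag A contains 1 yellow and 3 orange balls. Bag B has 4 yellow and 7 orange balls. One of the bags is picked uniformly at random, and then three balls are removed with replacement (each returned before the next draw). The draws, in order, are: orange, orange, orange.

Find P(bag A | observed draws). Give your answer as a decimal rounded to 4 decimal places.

Under each hypothesis, the probability of the observed sequence is: P(data | bag A) = (3/4)(3/4)(3/4) = 0.42188; P(data | bag B) = (7/11)(7/11)(7/11) = 0.2577.
Weighting by the prior gives 1/2 · 0.42188 = 0.21094, 1/2 · 0.2577 = 0.12885; with total 0.33979.
By Bayes' rule, P(bag A | data) = (0.21094) / (0.33979) = 0.62079.

0.6208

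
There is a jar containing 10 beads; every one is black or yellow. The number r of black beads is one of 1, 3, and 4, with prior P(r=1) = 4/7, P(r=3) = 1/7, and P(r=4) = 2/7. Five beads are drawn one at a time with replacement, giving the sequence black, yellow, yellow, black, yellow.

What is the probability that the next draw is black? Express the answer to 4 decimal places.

The likelihood of the observed sequence under each hypothesis: P(data | r = 1) = (1/10)(9/10)(9/10)(1/10)(9/10) = 0.00729; P(data | r = 3) = (3/10)(7/10)(7/10)(3/10)(7/10) = 0.03087; P(data | r = 4) = (4/10)(6/10)(6/10)(4/10)(6/10) = 0.03456.
Weighting by the prior gives 4/7 · 0.00729 = 0.0041657, 1/7 · 0.03087 = 0.00441, 2/7 · 0.03456 = 0.0098743; with total 0.01845.
The posterior is then P(r = 1 | data) = 0.22578, P(r = 3 | data) = 0.23902, P(r = 4 | data) = 0.53519.
The predictive probability is P(black next | data) = (1/10)(0.22578) + (3/10)(0.23902) + (2/5)(0.53519) = 0.30836.

0.3084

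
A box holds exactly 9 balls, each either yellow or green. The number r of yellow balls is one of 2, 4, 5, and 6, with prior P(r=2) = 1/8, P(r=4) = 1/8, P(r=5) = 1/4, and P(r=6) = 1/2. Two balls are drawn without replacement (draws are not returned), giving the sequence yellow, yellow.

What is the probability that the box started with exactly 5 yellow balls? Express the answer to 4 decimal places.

0.2299

The likelihood of the observed sequence under each hypothesis: P(data | r = 2) = (2/9)(1/8) = 1/36; P(data | r = 4) = (4/9)(3/8) = 1/6; P(data | r = 5) = (5/9)(4/8) = 5/18; P(data | r = 6) = (6/9)(5/8) = 5/12.
Weighting by the prior gives 1/8 · 1/36 = 1/288, 1/8 · 1/6 = 1/48, 1/4 · 5/18 = 5/72, 1/2 · 5/12 = 5/24; summing to 29/96.
Therefore the posterior P(r = 5 | data) = (5/72) / (29/96) = 20/87.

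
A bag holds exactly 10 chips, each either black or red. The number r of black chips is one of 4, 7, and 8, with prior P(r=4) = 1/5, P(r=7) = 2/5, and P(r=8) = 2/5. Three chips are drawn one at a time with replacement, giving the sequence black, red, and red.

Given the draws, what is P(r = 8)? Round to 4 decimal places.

The likelihood of the observed sequence under each hypothesis: P(data | r = 4) = (4/10)(6/10)(6/10) = 0.144; P(data | r = 7) = (7/10)(3/10)(3/10) = 0.063; P(data | r = 8) = (8/10)(2/10)(2/10) = 0.032.
The prior-weighted likelihoods are 1/5 · 0.144 = 0.0288, 2/5 · 0.063 = 0.0252, 2/5 · 0.032 = 0.0128; these sum to 0.0668.
Hence P(r = 8 | data) = (0.0128) / (0.0668) = 0.19162.

0.1916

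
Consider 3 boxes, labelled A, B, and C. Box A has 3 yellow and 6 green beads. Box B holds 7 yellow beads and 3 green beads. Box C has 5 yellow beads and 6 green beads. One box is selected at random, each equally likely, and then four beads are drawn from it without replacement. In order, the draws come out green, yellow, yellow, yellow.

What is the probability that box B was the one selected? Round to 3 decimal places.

0.685

For each hypothesis, P(data | H) works out to: P(data | box A) = (6/9)(3/8)(2/7)(1/6) = 0.011905; P(data | box B) = (3/10)(7/9)(6/8)(5/7) = 0.125; P(data | box C) = (6/11)(5/10)(4/9)(3/8) = 0.045455.
Multiplying each by its prior: 1/3 · 0.011905 = 0.0039683, 1/3 · 0.125 = 0.041667, 1/3 · 0.045455 = 0.015152; with total 0.060786.
Hence P(box B | data) = (0.041667) / (0.060786) = 0.68546.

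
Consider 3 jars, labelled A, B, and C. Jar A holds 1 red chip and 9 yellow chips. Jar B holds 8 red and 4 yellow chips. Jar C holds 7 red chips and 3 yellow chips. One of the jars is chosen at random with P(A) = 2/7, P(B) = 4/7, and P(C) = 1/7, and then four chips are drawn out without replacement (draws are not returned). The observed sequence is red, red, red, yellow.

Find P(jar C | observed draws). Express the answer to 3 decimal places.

The likelihood of the observed sequence under each hypothesis: P(data | jar A) = (1/10)(0/9) = 0; P(data | jar B) = (8/12)(7/11)(6/10)(4/9) = 0.11313; P(data | jar C) = (7/10)(6/9)(5/8)(3/7) = 0.125.
Multiplying each by its prior: 2/7 · 0 = 0, 4/7 · 0.11313 = 0.064646, 1/7 · 0.125 = 0.017857; with total 0.082504.
By Bayes' rule, P(jar C | data) = (0.017857) / (0.082504) = 0.21644.

0.216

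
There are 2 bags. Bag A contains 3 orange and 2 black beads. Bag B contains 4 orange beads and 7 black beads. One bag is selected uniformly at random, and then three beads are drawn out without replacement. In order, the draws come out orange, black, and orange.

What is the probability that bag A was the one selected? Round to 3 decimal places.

0.702

Compute the likelihood of the observed sequence for each case: P(data | bag A) = (3/5)(2/4)(2/3) = 1/5; P(data | bag B) = (4/11)(7/10)(3/9) = 14/165.
Weighting by the prior gives 1/2 · 1/5 = 1/10, 1/2 · 14/165 = 7/165; these sum to 47/330.
So P(bag A | data) = (1/10) / (47/330) = 33/47.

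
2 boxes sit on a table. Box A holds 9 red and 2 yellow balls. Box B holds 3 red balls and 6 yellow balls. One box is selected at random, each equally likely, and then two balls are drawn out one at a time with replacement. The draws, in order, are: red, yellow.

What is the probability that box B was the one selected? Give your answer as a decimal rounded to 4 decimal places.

0.5990

Under each hypothesis, the probability of the observed sequence is: P(data | box A) = (9/11)(2/11) = 0.14876; P(data | box B) = (3/9)(6/9) = 0.22222.
Multiplying each by its prior: 1/2 · 0.14876 = 0.07438, 1/2 · 0.22222 = 0.11111; with total 0.18549.
Therefore the posterior P(box B | data) = (0.11111) / (0.18549) = 0.59901.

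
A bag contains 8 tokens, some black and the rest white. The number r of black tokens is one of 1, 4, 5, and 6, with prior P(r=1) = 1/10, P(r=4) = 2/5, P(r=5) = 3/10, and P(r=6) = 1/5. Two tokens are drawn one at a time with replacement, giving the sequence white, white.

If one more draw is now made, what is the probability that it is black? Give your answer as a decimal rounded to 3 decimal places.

Under each hypothesis, the probability of the observed sequence is: P(data | r = 1) = (7/8)(7/8) = 49/64; P(data | r = 4) = (4/8)(4/8) = 1/4; P(data | r = 5) = (3/8)(3/8) = 9/64; P(data | r = 6) = (2/8)(2/8) = 1/16.
Weighting by the prior gives 1/10 · 49/64 = 49/640, 2/5 · 1/4 = 1/10, 3/10 · 9/64 = 27/640, 1/5 · 1/16 = 1/80; these sum to 37/160.
Dividing through by the total gives posterior P(r = 1 | data) = 49/148, P(r = 4 | data) = 16/37, P(r = 5 | data) = 27/148, P(r = 6 | data) = 2/37.
So P(black next | data) = Σ P(black next | H) P(H | data) = (1/8)(49/148) + (1/2)(16/37) + (5/8)(27/148) + (3/4)(2/37) = 61/148.

0.412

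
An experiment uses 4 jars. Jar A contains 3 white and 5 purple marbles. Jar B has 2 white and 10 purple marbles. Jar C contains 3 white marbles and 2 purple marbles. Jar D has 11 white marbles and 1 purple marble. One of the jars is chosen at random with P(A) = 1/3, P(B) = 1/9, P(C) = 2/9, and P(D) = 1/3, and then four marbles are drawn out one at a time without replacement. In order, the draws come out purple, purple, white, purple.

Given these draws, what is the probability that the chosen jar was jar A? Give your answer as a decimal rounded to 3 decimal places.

0.726

The likelihood of the observed sequence under each hypothesis: P(data | jar A) = (5/8)(4/7)(3/6)(3/5) = 0.10714; P(data | jar B) = (10/12)(9/11)(2/10)(8/9) = 0.12121; P(data | jar C) = (2/5)(1/4)(3/3)(0/2) = 0; P(data | jar D) = (1/12)(0/11) = 0.
Weighting by the prior gives 1/3 · 0.10714 = 0.035714, 1/9 · 0.12121 = 0.013468, 2/9 · 0 = 0, 1/3 · 0 = 0; these sum to 0.049182.
Hence P(jar A | data) = (0.035714) / (0.049182) = 0.72616.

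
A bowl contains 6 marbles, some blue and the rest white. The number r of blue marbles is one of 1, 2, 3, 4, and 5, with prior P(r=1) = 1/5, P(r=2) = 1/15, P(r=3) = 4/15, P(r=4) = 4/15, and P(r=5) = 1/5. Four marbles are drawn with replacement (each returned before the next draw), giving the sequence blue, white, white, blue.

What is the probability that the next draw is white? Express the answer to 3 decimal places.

Under each hypothesis, the probability of the observed sequence is: P(data | r = 1) = (1/6)(5/6)(5/6)(1/6) = 0.01929; P(data | r = 2) = (2/6)(4/6)(4/6)(2/6) = 0.049383; P(data | r = 3) = (3/6)(3/6)(3/6)(3/6) = 0.0625; P(data | r = 4) = (4/6)(2/6)(2/6)(4/6) = 0.049383; P(data | r = 5) = (5/6)(1/6)(1/6)(5/6) = 0.01929.
The prior-weighted likelihoods are 1/5 · 0.01929 = 0.003858, 1/15 · 0.049383 = 0.0032922, 4/15 · 0.0625 = 0.016667, 4/15 · 0.049383 = 0.013169, 1/5 · 0.01929 = 0.003858; these sum to 0.040844.
Normalising, the posterior is P(r = 1 | data) = 0.094458, P(r = 2 | data) = 0.080605, P(r = 3 | data) = 0.40806, P(r = 4 | data) = 0.32242, P(r = 5 | data) = 0.094458.
Averaging over the posterior, P(white next | data) = (5/6)(0.094458) + (2/3)(0.080605) + (1/2)(0.40806) + (1/3)(0.32242) + (1/6)(0.094458) = 0.4597.

0.460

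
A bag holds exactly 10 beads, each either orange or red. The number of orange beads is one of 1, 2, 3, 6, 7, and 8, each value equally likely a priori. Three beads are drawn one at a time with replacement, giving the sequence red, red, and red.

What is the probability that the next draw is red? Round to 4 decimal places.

0.7969

For each hypothesis, P(data | H) works out to: P(data | r = 1) = (9/10)(9/10)(9/10) = 0.729; P(data | r = 2) = (8/10)(8/10)(8/10) = 0.512; P(data | r = 3) = (7/10)(7/10)(7/10) = 0.343; P(data | r = 6) = (4/10)(4/10)(4/10) = 0.064; P(data | r = 7) = (3/10)(3/10)(3/10) = 0.027; P(data | r = 8) = (2/10)(2/10)(2/10) = 0.008.
Weighting by the prior gives 1/6 · 0.729 = 0.1215, 1/6 · 0.512 = 0.085333, 1/6 · 0.343 = 0.057167, 1/6 · 0.064 = 0.010667, 1/6 · 0.027 = 0.0045, 1/6 · 0.008 = 0.0013333; summing to 0.2805.
Normalising, the posterior is P(r = 1 | data) = 0.43316, P(r = 2 | data) = 0.30422, P(r = 3 | data) = 0.2038, P(r = 6 | data) = 0.038027, P(r = 7 | data) = 0.016043, P(r = 8 | data) = 0.0047534.
The predictive probability is P(red next | data) = (9/10)(0.43316) + (4/5)(0.30422) + (7/10)(0.2038) + (2/5)(0.038027) + (3/10)(0.016043) + (1/5)(0.0047534) = 0.79685.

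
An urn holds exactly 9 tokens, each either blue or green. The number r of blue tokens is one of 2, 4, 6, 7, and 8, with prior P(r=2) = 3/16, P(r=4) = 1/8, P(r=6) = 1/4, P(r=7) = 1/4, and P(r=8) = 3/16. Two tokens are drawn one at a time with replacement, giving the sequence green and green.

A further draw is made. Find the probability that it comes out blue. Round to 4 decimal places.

0.3730

Under each hypothesis, the probability of the observed sequence is: P(data | r = 2) = (7/9)(7/9) = 49/81; P(data | r = 4) = (5/9)(5/9) = 25/81; P(data | r = 6) = (3/9)(3/9) = 1/9; P(data | r = 7) = (2/9)(2/9) = 4/81; P(data | r = 8) = (1/9)(1/9) = 1/81.
Multiplying each by its prior: 3/16 · 49/81 = 49/432, 1/8 · 25/81 = 25/648, 1/4 · 1/9 = 1/36, 1/4 · 4/81 = 1/81, 3/16 · 1/81 = 1/432; summing to 7/36.
The posterior is then P(r = 2 | data) = 7/12, P(r = 4 | data) = 25/126, P(r = 6 | data) = 1/7, P(r = 7 | data) = 4/63, P(r = 8 | data) = 1/84.
So P(blue next | data) = Σ P(blue next | H) P(H | data) = (2/9)(7/12) + (4/9)(25/126) + (2/3)(1/7) + (7/9)(4/63) + (8/9)(1/84) = 47/126.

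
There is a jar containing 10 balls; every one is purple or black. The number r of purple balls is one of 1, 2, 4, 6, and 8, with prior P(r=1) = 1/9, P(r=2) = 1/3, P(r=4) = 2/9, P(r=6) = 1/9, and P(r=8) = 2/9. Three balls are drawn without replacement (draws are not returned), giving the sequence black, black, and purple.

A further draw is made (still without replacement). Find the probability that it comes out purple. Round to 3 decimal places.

0.312

Compute the likelihood of the observed sequence for each case: P(data | r = 1) = (9/10)(8/9)(1/8) = 1/10; P(data | r = 2) = (8/10)(7/9)(2/8) = 7/45; P(data | r = 4) = (6/10)(5/9)(4/8) = 1/6; P(data | r = 6) = (4/10)(3/9)(6/8) = 1/10; P(data | r = 8) = (2/10)(1/9)(8/8) = 1/45.
Multiplying each by its prior: 1/9 · 1/10 = 1/90, 1/3 · 7/45 = 7/135, 2/9 · 1/6 = 1/27, 1/9 · 1/10 = 1/90, 2/9 · 1/45 = 2/405; with total 47/405.
The posterior is then P(r = 1 | data) = 9/94, P(r = 2 | data) = 21/47, P(r = 4 | data) = 15/47, P(r = 6 | data) = 9/94, P(r = 8 | data) = 2/47.
The predictive probability is P(purple next | data) = (0)(9/94) + (1/7)(21/47) + (3/7)(15/47) + (5/7)(9/94) + (1)(2/47) = 205/658.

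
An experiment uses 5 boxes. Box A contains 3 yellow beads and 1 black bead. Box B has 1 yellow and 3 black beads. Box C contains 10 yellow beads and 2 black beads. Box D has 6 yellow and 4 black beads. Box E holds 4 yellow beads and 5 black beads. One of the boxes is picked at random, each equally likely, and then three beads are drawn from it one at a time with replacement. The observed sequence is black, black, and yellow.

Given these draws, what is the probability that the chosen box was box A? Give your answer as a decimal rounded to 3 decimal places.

Under each hypothesis, the probability of the observed sequence is: P(data | box A) = (1/4)(1/4)(3/4) = 0.046875; P(data | box B) = (3/4)(3/4)(1/4) = 0.14062; P(data | box C) = (2/12)(2/12)(10/12) = 0.023148; P(data | box D) = (4/10)(4/10)(6/10) = 0.096; P(data | box E) = (5/9)(5/9)(4/9) = 0.13717.
Multiplying each by its prior: 1/5 · 0.046875 = 0.009375, 1/5 · 0.14062 = 0.028125, 1/5 · 0.023148 = 0.0046296, 1/5 · 0.096 = 0.0192, 1/5 · 0.13717 = 0.027435; these sum to 0.088764.
Therefore the posterior P(box A | data) = (0.009375) / (0.088764) = 0.10562.

0.106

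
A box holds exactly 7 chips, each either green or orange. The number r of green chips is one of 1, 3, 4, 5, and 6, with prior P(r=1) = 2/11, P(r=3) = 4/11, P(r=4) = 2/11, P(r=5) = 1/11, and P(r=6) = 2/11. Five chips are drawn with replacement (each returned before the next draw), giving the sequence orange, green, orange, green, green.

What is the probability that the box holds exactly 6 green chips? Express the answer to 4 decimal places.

For each hypothesis, P(data | H) works out to: P(data | r = 1) = (6/7)(1/7)(6/7)(1/7)(1/7) = 0.002142; P(data | r = 3) = (4/7)(3/7)(4/7)(3/7)(3/7) = 0.025704; P(data | r = 4) = (3/7)(4/7)(3/7)(4/7)(4/7) = 0.034271; P(data | r = 5) = (2/7)(5/7)(2/7)(5/7)(5/7) = 0.02975; P(data | r = 6) = (1/7)(6/7)(1/7)(6/7)(6/7) = 0.012852.
Multiplying each by its prior: 2/11 · 0.002142 = 0.00038945, 4/11 · 0.025704 = 0.0093468, 2/11 · 0.034271 = 0.0062312, 1/11 · 0.02975 = 0.0027045, 2/11 · 0.012852 = 0.0023367; these sum to 0.021009.
Hence P(r = 6 | data) = (0.0023367) / (0.021009) = 0.11123.

0.1112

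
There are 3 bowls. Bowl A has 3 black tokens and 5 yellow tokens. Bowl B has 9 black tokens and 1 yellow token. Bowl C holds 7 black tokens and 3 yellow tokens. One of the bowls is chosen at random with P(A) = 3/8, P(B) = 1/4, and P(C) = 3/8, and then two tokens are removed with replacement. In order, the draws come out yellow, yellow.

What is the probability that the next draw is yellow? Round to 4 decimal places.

Under each hypothesis, the probability of the observed sequence is: P(data | bowl A) = (5/8)(5/8) = 0.39062; P(data | bowl B) = (1/10)(1/10) = 0.01; P(data | bowl C) = (3/10)(3/10) = 0.09.
Multiplying each by its prior: 3/8 · 0.39062 = 0.14648, 1/4 · 0.01 = 0.0025, 3/8 · 0.09 = 0.03375; these sum to 0.18273.
Normalising, the posterior is P(bowl A | data) = 0.80162, P(bowl B | data) = 0.013681, P(bowl C | data) = 0.18469.
Averaging over the posterior, P(yellow next | data) = (5/8)(0.80162) + (1/10)(0.013681) + (3/10)(0.18469) = 0.55779.

0.5578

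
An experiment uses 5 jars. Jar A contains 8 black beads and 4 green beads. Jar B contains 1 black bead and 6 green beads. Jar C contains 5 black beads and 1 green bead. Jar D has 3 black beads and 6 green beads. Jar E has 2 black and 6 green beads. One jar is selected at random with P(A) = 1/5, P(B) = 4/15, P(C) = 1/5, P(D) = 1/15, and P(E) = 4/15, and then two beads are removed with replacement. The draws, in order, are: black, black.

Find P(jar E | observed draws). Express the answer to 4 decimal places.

0.0648

The likelihood of the observed sequence under each hypothesis: P(data | jar A) = (8/12)(8/12) = 0.44444; P(data | jar B) = (1/7)(1/7) = 0.020408; P(data | jar C) = (5/6)(5/6) = 0.69444; P(data | jar D) = (3/9)(3/9) = 0.11111; P(data | jar E) = (2/8)(2/8) = 0.0625.
Multiplying each by its prior: 1/5 · 0.44444 = 0.088889, 4/15 · 0.020408 = 0.0054422, 1/5 · 0.69444 = 0.13889, 1/15 · 0.11111 = 0.0074074, 4/15 · 0.0625 = 0.016667; these sum to 0.25729.
Therefore the posterior P(jar E | data) = (0.016667) / (0.25729) = 0.064777.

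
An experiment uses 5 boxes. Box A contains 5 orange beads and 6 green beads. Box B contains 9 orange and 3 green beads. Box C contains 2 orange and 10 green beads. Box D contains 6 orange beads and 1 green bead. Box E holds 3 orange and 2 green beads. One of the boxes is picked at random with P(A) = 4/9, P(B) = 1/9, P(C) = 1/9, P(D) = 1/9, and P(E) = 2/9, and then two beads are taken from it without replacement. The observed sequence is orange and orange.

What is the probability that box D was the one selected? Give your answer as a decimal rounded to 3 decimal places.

0.274

Under each hypothesis, the probability of the observed sequence is: P(data | box A) = (5/11)(4/10) = 0.18182; P(data | box B) = (9/12)(8/11) = 0.54545; P(data | box C) = (2/12)(1/11) = 0.015152; P(data | box D) = (6/7)(5/6) = 0.71429; P(data | box E) = (3/5)(2/4) = 0.3.
Multiplying each by its prior: 4/9 · 0.18182 = 0.080808, 1/9 · 0.54545 = 0.060606, 1/9 · 0.015152 = 0.0016835, 1/9 · 0.71429 = 0.079365, 2/9 · 0.3 = 0.066667; summing to 0.28913.
So P(box D | data) = (0.079365) / (0.28913) = 0.2745.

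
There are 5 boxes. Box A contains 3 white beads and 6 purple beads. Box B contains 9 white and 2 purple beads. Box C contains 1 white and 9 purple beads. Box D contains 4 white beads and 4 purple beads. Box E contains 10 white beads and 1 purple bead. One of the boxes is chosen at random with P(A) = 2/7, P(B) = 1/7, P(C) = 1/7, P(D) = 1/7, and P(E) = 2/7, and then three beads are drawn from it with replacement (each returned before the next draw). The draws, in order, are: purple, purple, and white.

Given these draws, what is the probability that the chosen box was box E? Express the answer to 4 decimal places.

For each hypothesis, P(data | H) works out to: P(data | box A) = (6/9)(6/9)(3/9) = 0.14815; P(data | box B) = (2/11)(2/11)(9/11) = 0.027047; P(data | box C) = (9/10)(9/10)(1/10) = 0.081; P(data | box D) = (4/8)(4/8)(4/8) = 0.125; P(data | box E) = (1/11)(1/11)(10/11) = 0.0075131.
Weighting by the prior gives 2/7 · 0.14815 = 0.042328, 1/7 · 0.027047 = 0.0038639, 1/7 · 0.081 = 0.011571, 1/7 · 0.125 = 0.017857, 2/7 · 0.0075131 = 0.0021466; with total 0.077767.
Therefore the posterior P(box E | data) = (0.0021466) / (0.077767) = 0.027603.

0.0276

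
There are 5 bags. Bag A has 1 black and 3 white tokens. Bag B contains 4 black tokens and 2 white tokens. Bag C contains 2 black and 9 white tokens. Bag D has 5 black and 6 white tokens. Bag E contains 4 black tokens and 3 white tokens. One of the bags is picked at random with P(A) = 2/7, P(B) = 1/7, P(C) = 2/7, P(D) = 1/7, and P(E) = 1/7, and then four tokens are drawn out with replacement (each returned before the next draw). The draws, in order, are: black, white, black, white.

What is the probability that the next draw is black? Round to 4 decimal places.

Compute the likelihood of the observed sequence for each case: P(data | bag A) = (1/4)(3/4)(1/4)(3/4) = 0.035156; P(data | bag B) = (4/6)(2/6)(4/6)(2/6) = 0.049383; P(data | bag C) = (2/11)(9/11)(2/11)(9/11) = 0.02213; P(data | bag D) = (5/11)(6/11)(5/11)(6/11) = 0.061471; P(data | bag E) = (4/7)(3/7)(4/7)(3/7) = 0.059975.
The prior-weighted likelihoods are 2/7 · 0.035156 = 0.010045, 1/7 · 0.049383 = 0.0070547, 2/7 · 0.02213 = 0.0063228, 1/7 · 0.061471 = 0.0087816, 1/7 · 0.059975 = 0.0085679; these sum to 0.040772.
Dividing through by the total gives posterior P(bag A | data) = 0.24636, P(bag B | data) = 0.17303, P(bag C | data) = 0.15508, P(bag D | data) = 0.21539, P(bag E | data) = 0.21014.
The predictive probability is P(black next | data) = (1/4)(0.24636) + (2/3)(0.17303) + (2/11)(0.15508) + (5/11)(0.21539) + (4/7)(0.21014) = 0.42312.

0.4231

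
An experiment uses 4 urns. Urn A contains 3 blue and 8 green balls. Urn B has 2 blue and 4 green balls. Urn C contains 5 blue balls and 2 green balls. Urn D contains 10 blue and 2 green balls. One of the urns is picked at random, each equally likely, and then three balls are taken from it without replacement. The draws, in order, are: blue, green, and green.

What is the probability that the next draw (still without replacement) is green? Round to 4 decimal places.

0.6026

For each hypothesis, P(data | H) works out to: P(data | urn A) = (3/11)(8/10)(7/9) = 0.1697; P(data | urn B) = (2/6)(4/5)(3/4) = 0.2; P(data | urn C) = (5/7)(2/6)(1/5) = 0.047619; P(data | urn D) = (10/12)(2/11)(1/10) = 0.015152.
Weighting by the prior gives 1/4 · 0.1697 = 0.042424, 1/4 · 0.2 = 0.05, 1/4 · 0.047619 = 0.011905, 1/4 · 0.015152 = 0.0037879; summing to 0.10812.
Normalising, the posterior is P(urn A | data) = 0.39239, P(urn B | data) = 0.46246, P(urn C | data) = 0.11011, P(urn D | data) = 0.035035.
The predictive probability is P(green next | data) = (3/4)(0.39239) + (2/3)(0.46246) + (0)(0.11011) + (0)(0.035035) = 0.6026.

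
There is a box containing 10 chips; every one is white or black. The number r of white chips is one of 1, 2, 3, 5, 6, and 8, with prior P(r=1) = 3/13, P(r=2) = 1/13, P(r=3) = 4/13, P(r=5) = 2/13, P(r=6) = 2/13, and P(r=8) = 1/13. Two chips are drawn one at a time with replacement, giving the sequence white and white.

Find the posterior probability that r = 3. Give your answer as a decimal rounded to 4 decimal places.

Compute the likelihood of the observed sequence for each case: P(data | r = 1) = (1/10)(1/10) = 0.01; P(data | r = 2) = (2/10)(2/10) = 0.04; P(data | r = 3) = (3/10)(3/10) = 0.09; P(data | r = 5) = (5/10)(5/10) = 0.25; P(data | r = 6) = (6/10)(6/10) = 0.36; P(data | r = 8) = (8/10)(8/10) = 0.64.
The prior-weighted likelihoods are 3/13 · 0.01 = 0.0023077, 1/13 · 0.04 = 0.0030769, 4/13 · 0.09 = 0.027692, 2/13 · 0.25 = 0.038462, 2/13 · 0.36 = 0.055385, 1/13 · 0.64 = 0.049231; these sum to 0.17615.
Therefore the posterior P(r = 3 | data) = (0.027692) / (0.17615) = 0.15721.

0.1572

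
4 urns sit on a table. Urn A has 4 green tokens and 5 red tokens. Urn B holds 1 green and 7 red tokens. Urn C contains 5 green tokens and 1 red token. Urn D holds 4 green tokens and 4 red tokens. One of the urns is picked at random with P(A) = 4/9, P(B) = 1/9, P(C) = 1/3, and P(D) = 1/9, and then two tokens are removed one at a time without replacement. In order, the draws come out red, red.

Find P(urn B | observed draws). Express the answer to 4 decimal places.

Under each hypothesis, the probability of the observed sequence is: P(data | urn A) = (5/9)(4/8) = 0.27778; P(data | urn B) = (7/8)(6/7) = 0.75; P(data | urn C) = (1/6)(0/5) = 0; P(data | urn D) = (4/8)(3/7) = 0.21429.
The prior-weighted likelihoods are 4/9 · 0.27778 = 0.12346, 1/9 · 0.75 = 0.083333, 1/3 · 0 = 0, 1/9 · 0.21429 = 0.02381; with total 0.2306.
So P(urn B | data) = (0.083333) / (0.2306) = 0.36138.

0.3614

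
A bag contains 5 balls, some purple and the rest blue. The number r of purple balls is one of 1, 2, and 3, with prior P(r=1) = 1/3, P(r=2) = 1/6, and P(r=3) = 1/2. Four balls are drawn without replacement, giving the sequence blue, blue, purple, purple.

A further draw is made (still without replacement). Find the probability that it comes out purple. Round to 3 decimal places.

0.750

Compute the likelihood of the observed sequence for each case: P(data | r = 1) = (4/5)(3/4)(1/3)(0/2) = 0; P(data | r = 2) = (3/5)(2/4)(2/3)(1/2) = 1/10; P(data | r = 3) = (2/5)(1/4)(3/3)(2/2) = 1/10.
Multiplying each by its prior: 1/3 · 0 = 0, 1/6 · 1/10 = 1/60, 1/2 · 1/10 = 1/20; these sum to 1/15.
Dividing through by the total gives posterior P(r = 1 | data) = 0, P(r = 2 | data) = 1/4, P(r = 3 | data) = 3/4.
So P(purple next | data) = Σ P(purple next | H) P(H | data) = (0)(1/4) + (1)(3/4) = 3/4.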